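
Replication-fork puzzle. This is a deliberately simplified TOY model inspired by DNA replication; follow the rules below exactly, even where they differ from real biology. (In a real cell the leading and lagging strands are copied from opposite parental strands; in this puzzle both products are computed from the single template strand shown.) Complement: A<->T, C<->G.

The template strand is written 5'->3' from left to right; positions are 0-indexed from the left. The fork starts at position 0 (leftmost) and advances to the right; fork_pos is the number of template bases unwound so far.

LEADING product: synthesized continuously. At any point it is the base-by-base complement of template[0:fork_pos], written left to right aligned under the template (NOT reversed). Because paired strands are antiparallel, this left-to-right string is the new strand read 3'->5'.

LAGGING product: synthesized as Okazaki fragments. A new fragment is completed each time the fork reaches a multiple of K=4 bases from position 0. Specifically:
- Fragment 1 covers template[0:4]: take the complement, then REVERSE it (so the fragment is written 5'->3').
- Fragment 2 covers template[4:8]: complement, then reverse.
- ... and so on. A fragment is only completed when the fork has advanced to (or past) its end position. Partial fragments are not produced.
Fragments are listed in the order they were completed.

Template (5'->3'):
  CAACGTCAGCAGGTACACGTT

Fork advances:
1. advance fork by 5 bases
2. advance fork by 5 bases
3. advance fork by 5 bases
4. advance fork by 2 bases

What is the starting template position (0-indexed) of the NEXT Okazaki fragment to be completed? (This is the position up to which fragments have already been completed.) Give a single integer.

Step 1: advance 5 -> fork_pos = 0 + 5 = 5. Reached multiple(s) of 4: 4 -> fragment 1 completed (1 total).
Step 2: advance 5 -> fork_pos = 5 + 5 = 10. Reached multiple(s) of 4: 8 -> fragment 2 completed (2 total).
Step 3: advance 5 -> fork_pos = 10 + 5 = 15. Reached multiple(s) of 4: 12 -> fragment 3 completed (3 total).
Step 4: advance 2 -> fork_pos = 15 + 2 = 17. Reached multiple(s) of 4: 16 -> fragment 4 completed (4 total).
4 fragment(s) completed, covering template[0:16] (4 x 4 = 16). The next fragment, fragment 5, covers template[16:20], so it starts at position 16.

Answer: 16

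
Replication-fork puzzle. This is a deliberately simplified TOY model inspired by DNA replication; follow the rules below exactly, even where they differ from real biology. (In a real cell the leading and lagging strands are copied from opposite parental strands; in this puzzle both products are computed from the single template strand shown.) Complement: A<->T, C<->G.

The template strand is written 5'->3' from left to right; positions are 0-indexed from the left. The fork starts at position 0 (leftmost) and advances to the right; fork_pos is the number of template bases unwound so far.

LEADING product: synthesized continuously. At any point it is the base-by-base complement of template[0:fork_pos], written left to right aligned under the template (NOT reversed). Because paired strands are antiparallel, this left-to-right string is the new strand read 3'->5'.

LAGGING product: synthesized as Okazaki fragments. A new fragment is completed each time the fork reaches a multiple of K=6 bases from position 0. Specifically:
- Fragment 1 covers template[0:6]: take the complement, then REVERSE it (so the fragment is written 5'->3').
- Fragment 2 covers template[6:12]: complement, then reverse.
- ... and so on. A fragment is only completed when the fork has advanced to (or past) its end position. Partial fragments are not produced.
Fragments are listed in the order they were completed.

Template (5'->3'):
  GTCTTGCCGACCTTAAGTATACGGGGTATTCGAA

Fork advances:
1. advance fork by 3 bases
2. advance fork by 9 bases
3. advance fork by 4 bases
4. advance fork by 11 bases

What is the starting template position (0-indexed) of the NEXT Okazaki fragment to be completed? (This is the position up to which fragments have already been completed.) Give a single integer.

Answer: 24

Derivation:
Step 1: advance 3 -> fork_pos = 0 + 3 = 3. Next multiple of 6 is 6 (not reached); still 0 fragment(s).
Step 2: advance 9 -> fork_pos = 3 + 9 = 12. Reached multiple(s) of 6: 6, 12 -> fragments 1-2 completed (2 total).
Step 3: advance 4 -> fork_pos = 12 + 4 = 16. Next multiple of 6 is 18 (not reached); still 2 fragment(s).
Step 4: advance 11 -> fork_pos = 16 + 11 = 27. Reached multiple(s) of 6: 18, 24 -> fragments 3-4 completed (4 total).
4 fragment(s) completed, covering template[0:24] (4 x 6 = 24). The next fragment, fragment 5, covers template[24:30], so it starts at position 24.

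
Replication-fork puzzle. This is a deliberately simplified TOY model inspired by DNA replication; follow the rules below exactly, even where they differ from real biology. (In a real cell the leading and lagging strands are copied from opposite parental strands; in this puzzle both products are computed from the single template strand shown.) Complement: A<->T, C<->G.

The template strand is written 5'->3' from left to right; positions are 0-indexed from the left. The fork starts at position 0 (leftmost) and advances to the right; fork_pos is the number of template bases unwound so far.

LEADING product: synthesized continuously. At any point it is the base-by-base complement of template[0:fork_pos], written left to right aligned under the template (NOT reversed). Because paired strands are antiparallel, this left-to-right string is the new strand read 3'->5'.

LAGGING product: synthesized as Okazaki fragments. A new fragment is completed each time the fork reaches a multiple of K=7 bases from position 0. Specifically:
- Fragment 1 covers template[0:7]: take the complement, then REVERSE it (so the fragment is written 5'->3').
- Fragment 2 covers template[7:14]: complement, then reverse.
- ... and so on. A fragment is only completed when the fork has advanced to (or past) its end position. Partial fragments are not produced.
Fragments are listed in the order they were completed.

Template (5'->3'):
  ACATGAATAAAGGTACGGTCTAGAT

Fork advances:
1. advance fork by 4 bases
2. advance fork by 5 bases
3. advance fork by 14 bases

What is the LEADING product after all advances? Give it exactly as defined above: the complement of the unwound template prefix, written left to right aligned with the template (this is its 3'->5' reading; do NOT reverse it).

Answer: TGTACTTATTTCCATGCCAGATC

Derivation:
Step 1: advance 4 -> fork_pos = 0 + 4 = 4.
Step 2: advance 5 -> fork_pos = 4 + 5 = 9.
Step 3: advance 14 -> fork_pos = 9 + 14 = 23.
Unwound prefix: template[0:23] = ACATGAATAAAGGTACGGTCTAG
Complement it base by base (A<->T, C<->G), keeping left-to-right order:
  [0:5] ACATG -> TGTAC
  [5:10] AATAA -> TTATT
  [10:15] AGGTA -> TCCAT
  [15:20] CGGTC -> GCCAG
  [20:23] TAG -> ATC
Concatenate: TGTACTTATTTCCATGCCAGATC (length 23; written aligned with the template, i.e. 3'->5').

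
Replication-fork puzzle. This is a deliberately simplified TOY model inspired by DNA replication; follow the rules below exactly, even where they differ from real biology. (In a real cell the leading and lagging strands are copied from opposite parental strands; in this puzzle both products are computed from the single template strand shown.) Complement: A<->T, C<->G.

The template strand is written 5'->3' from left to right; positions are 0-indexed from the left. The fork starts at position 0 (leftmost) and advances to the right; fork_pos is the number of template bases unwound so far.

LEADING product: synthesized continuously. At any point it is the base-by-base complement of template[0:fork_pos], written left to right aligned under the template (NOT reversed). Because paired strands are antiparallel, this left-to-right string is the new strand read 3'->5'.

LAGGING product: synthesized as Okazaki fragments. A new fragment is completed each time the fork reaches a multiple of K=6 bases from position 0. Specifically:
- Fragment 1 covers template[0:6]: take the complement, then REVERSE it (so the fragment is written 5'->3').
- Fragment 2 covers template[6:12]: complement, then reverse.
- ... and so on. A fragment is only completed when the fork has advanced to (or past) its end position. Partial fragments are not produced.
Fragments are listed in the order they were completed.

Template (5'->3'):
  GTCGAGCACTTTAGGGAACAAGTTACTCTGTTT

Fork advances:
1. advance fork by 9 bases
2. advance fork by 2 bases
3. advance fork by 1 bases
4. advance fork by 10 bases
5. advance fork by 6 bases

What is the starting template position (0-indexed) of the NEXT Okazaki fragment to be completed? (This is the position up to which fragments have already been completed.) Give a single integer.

Answer: 24

Derivation:
Step 1: advance 9 -> fork_pos = 0 + 9 = 9. Reached multiple(s) of 6: 6 -> fragment 1 completed (1 total).
Step 2: advance 2 -> fork_pos = 9 + 2 = 11. Next multiple of 6 is 12 (not reached); still 1 fragment(s).
Step 3: advance 1 -> fork_pos = 11 + 1 = 12. Reached multiple(s) of 6: 12 -> fragment 2 completed (2 total).
Step 4: advance 10 -> fork_pos = 12 + 10 = 22. Reached multiple(s) of 6: 18 -> fragment 3 completed (3 total).
Step 5: advance 6 -> fork_pos = 22 + 6 = 28. Reached multiple(s) of 6: 24 -> fragment 4 completed (4 total).
4 fragment(s) completed, covering template[0:24] (4 x 6 = 24). The next fragment, fragment 5, covers template[24:30], so it starts at position 24.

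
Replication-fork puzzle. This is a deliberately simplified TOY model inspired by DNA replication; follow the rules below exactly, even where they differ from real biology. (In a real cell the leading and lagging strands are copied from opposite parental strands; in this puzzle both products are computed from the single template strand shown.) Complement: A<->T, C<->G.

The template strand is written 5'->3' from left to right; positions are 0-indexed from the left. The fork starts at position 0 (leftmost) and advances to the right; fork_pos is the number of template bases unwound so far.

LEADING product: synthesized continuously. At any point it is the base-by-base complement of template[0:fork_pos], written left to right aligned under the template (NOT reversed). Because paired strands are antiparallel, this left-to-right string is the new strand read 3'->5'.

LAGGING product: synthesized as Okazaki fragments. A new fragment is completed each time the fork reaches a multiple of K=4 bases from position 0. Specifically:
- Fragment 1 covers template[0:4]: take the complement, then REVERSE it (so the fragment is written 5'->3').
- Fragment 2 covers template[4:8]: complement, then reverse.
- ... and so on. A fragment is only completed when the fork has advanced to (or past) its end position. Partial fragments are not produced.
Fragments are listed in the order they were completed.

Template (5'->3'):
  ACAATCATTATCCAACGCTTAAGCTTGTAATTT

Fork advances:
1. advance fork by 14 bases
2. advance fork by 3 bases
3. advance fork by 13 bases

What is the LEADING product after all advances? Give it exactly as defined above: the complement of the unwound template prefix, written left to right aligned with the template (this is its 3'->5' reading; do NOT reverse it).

Answer: TGTTAGTAATAGGTTGCGAATTCGAACATT

Derivation:
Step 1: advance 14 -> fork_pos = 0 + 14 = 14.
Step 2: advance 3 -> fork_pos = 14 + 3 = 17.
Step 3: advance 13 -> fork_pos = 17 + 13 = 30.
Unwound prefix: template[0:30] = ACAATCATTATCCAACGCTTAAGCTTGTAA
Complement it base by base (A<->T, C<->G), keeping left-to-right order:
  [0:5] ACAAT -> TGTTA
  [5:10] CATTA -> GTAAT
  [10:15] TCCAA -> AGGTT
  [15:20] CGCTT -> GCGAA
  [20:25] AAGCT -> TTCGA
  [25:30] TGTAA -> ACATT
Concatenate: TGTTAGTAATAGGTTGCGAATTCGAACATT (length 30; written aligned with the template, i.e. 3'->5').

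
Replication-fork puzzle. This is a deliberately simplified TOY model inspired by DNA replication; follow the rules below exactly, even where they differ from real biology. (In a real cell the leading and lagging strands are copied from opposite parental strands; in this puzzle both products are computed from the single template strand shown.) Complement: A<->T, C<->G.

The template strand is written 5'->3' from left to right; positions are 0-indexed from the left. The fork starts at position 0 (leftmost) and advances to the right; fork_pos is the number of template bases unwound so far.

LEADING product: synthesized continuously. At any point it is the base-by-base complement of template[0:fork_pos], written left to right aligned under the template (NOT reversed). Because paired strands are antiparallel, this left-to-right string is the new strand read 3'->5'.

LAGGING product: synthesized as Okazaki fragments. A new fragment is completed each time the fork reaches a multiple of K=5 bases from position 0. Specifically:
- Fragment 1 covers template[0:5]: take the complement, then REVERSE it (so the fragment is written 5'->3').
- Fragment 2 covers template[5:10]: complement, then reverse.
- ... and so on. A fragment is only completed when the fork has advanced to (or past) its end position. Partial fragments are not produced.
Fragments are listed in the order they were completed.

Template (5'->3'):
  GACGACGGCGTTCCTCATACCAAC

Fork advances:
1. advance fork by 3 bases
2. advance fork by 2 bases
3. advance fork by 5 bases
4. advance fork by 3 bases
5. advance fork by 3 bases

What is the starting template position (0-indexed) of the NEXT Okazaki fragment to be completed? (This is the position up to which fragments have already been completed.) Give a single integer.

Step 1: advance 3 -> fork_pos = 0 + 3 = 3. Next multiple of 5 is 5 (not reached); still 0 fragment(s).
Step 2: advance 2 -> fork_pos = 3 + 2 = 5. Reached multiple(s) of 5: 5 -> fragment 1 completed (1 total).
Step 3: advance 5 -> fork_pos = 5 + 5 = 10. Reached multiple(s) of 5: 10 -> fragment 2 completed (2 total).
Step 4: advance 3 -> fork_pos = 10 + 3 = 13. Next multiple of 5 is 15 (not reached); still 2 fragment(s).
Step 5: advance 3 -> fork_pos = 13 + 3 = 16. Reached multiple(s) of 5: 15 -> fragment 3 completed (3 total).
3 fragment(s) completed, covering template[0:15] (3 x 5 = 15). The next fragment, fragment 4, covers template[15:20], so it starts at position 15.

Answer: 15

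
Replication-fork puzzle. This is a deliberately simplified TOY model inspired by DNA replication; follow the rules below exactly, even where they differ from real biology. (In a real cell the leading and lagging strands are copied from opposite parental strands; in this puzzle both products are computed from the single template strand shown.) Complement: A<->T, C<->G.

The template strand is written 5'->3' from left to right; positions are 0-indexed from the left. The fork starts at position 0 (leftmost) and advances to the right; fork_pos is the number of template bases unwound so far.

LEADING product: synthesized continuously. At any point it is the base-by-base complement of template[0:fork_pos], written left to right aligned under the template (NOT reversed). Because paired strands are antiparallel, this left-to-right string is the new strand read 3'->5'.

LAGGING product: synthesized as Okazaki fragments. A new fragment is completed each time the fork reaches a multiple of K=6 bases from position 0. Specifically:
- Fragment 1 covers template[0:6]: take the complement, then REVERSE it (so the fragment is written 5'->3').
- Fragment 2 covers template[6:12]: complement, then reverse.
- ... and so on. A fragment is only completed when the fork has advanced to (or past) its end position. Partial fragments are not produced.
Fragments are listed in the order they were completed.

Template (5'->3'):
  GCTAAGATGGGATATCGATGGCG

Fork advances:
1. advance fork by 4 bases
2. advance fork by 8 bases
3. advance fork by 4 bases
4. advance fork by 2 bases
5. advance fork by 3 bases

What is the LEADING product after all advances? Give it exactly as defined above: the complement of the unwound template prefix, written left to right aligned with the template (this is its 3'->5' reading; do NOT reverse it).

Step 1: advance 4 -> fork_pos = 0 + 4 = 4.
Step 2: advance 8 -> fork_pos = 4 + 8 = 12.
Step 3: advance 4 -> fork_pos = 12 + 4 = 16.
Step 4: advance 2 -> fork_pos = 16 + 2 = 18.
Step 5: advance 3 -> fork_pos = 18 + 3 = 21.
Unwound prefix: template[0:21] = GCTAAGATGGGATATCGATGG
Complement it base by base (A<->T, C<->G), keeping left-to-right order:
  [0:5] GCTAA -> CGATT
  [5:10] GATGG -> CTACC
  [10:15] GATAT -> CTATA
  [15:20] CGATG -> GCTAC
  [20:21] G -> C
Concatenate: CGATTCTACCCTATAGCTACC (length 21; written aligned with the template, i.e. 3'->5').

Answer: CGATTCTACCCTATAGCTACC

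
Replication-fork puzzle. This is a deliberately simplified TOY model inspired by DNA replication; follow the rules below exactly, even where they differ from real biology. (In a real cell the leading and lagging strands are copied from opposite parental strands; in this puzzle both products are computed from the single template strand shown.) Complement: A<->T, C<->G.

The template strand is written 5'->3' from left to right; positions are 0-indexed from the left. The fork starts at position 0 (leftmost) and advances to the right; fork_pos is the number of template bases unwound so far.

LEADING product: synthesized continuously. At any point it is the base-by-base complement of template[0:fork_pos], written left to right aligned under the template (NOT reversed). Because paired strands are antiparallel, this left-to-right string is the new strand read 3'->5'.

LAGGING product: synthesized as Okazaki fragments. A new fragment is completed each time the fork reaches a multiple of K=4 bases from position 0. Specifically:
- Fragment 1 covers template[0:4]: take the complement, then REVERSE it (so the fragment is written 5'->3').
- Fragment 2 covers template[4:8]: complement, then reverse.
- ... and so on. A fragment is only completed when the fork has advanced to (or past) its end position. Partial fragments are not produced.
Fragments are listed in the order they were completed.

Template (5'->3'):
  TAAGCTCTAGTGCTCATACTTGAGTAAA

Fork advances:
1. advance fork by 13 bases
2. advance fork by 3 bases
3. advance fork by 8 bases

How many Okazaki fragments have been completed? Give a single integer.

Answer: 6

Derivation:
Step 1: advance 13 -> fork_pos = 0 + 13 = 13. Reached multiple(s) of 4: 4, 8, 12 -> fragments 1-3 completed (3 total).
Step 2: advance 3 -> fork_pos = 13 + 3 = 16. Reached multiple(s) of 4: 16 -> fragment 4 completed (4 total).
Step 3: advance 8 -> fork_pos = 16 + 8 = 24. Reached multiple(s) of 4: 20, 24 -> fragments 5-6 completed (6 total).
Check: final fork_pos = 24; the multiples of 4 that are <= 24 are 4..24 -> 24 // 4 = 6 completed fragment(s).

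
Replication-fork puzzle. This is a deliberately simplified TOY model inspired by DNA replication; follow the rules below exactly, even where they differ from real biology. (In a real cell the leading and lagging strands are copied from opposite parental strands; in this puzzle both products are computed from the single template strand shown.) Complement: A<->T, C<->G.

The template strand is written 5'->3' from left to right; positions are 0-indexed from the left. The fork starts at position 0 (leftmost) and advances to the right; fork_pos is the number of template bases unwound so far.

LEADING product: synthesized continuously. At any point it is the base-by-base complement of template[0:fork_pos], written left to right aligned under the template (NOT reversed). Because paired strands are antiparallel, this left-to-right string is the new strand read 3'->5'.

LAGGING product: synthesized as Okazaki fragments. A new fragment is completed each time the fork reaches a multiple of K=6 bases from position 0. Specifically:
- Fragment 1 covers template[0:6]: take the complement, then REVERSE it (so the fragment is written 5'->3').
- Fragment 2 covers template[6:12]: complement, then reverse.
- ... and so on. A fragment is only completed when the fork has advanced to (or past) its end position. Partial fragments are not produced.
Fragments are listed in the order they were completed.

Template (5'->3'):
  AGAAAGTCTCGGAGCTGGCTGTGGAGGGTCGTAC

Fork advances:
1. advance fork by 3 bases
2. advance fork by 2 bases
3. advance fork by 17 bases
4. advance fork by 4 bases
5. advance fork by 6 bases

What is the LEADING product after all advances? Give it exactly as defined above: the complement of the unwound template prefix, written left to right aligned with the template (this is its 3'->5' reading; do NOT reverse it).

Step 1: advance 3 -> fork_pos = 0 + 3 = 3.
Step 2: advance 2 -> fork_pos = 3 + 2 = 5.
Step 3: advance 17 -> fork_pos = 5 + 17 = 22.
Step 4: advance 4 -> fork_pos = 22 + 4 = 26.
Step 5: advance 6 -> fork_pos = 26 + 6 = 32.
Unwound prefix: template[0:32] = AGAAAGTCTCGGAGCTGGCTGTGGAGGGTCGT
Complement it base by base (A<->T, C<->G), keeping left-to-right order:
  [0:5] AGAAA -> TCTTT
  [5:10] GTCTC -> CAGAG
  [10:15] GGAGC -> CCTCG
  [15:20] TGGCT -> ACCGA
  [20:25] GTGGA -> CACCT
  [25:30] GGGTC -> CCCAG
  [30:32] GT -> CA
Concatenate: TCTTTCAGAGCCTCGACCGACACCTCCCAGCA (length 32; written aligned with the template, i.e. 3'->5').

Answer: TCTTTCAGAGCCTCGACCGACACCTCCCAGCA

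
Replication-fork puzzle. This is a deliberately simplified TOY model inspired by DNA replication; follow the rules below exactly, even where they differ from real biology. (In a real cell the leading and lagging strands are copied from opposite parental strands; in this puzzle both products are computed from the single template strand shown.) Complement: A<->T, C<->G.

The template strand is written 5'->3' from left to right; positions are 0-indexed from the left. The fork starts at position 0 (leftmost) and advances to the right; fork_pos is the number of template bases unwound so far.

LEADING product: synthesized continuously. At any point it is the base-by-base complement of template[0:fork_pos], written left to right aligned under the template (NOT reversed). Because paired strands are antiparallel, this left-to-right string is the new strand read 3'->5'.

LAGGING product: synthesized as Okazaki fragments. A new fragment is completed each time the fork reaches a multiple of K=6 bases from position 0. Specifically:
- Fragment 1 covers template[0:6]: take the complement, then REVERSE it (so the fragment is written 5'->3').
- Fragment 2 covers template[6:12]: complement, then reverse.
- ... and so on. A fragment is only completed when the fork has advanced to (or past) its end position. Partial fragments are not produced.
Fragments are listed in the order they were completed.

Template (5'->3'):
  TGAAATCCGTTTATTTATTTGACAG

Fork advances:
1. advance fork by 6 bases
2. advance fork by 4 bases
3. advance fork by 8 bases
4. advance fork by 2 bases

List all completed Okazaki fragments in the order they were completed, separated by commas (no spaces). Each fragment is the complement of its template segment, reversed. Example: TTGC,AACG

Answer: ATTTCA,AAACGG,ATAAAT

Derivation:
Step 1: advance 6 -> fork_pos = 0 + 6 = 6. Reached multiple(s) of 6: 6 -> fragment 1 completed (1 total).
Step 2: advance 4 -> fork_pos = 6 + 4 = 10. Next multiple of 6 is 12 (not reached); still 1 fragment(s).
Step 3: advance 8 -> fork_pos = 10 + 8 = 18. Reached multiple(s) of 6: 12, 18 -> fragments 2-3 completed (3 total).
Step 4: advance 2 -> fork_pos = 18 + 2 = 20. Next multiple of 6 is 24 (not reached); still 3 fragment(s).
Final fork_pos = 20, so 3 fragment(s) are complete. Build each: template segment -> complement -> reverse.
Fragment 1: template[0:6] = TGAAAT -> complement ACTTTA -> reversed ATTTCA
Fragment 2: template[6:12] = CCGTTT -> complement GGCAAA -> reversed AAACGG
Fragment 3: template[12:18] = ATTTAT -> complement TAAATA -> reversed ATAAAT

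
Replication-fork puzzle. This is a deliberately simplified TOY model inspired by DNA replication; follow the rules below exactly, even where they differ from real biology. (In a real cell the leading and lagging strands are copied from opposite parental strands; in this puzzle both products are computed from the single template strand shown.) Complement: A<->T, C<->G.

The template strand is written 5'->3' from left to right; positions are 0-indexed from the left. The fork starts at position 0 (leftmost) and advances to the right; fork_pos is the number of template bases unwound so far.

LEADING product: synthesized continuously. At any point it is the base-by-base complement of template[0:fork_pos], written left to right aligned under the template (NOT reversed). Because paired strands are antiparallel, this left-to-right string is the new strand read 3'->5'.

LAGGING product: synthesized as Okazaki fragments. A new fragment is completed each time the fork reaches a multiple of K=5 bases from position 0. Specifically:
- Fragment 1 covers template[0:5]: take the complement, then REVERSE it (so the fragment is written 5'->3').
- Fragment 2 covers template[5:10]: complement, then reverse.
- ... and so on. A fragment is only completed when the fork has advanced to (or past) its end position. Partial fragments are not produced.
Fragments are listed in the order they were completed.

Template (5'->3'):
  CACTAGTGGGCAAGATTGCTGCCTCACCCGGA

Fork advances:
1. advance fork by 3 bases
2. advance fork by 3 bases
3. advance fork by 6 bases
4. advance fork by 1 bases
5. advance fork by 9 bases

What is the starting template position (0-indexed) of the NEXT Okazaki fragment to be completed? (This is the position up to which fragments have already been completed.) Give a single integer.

Answer: 20

Derivation:
Step 1: advance 3 -> fork_pos = 0 + 3 = 3. Next multiple of 5 is 5 (not reached); still 0 fragment(s).
Step 2: advance 3 -> fork_pos = 3 + 3 = 6. Reached multiple(s) of 5: 5 -> fragment 1 completed (1 total).
Step 3: advance 6 -> fork_pos = 6 + 6 = 12. Reached multiple(s) of 5: 10 -> fragment 2 completed (2 total).
Step 4: advance 1 -> fork_pos = 12 + 1 = 13. Next multiple of 5 is 15 (not reached); still 2 fragment(s).
Step 5: advance 9 -> fork_pos = 13 + 9 = 22. Reached multiple(s) of 5: 15, 20 -> fragments 3-4 completed (4 total).
4 fragment(s) completed, covering template[0:20] (4 x 5 = 20). The next fragment, fragment 5, covers template[20:25], so it starts at position 20.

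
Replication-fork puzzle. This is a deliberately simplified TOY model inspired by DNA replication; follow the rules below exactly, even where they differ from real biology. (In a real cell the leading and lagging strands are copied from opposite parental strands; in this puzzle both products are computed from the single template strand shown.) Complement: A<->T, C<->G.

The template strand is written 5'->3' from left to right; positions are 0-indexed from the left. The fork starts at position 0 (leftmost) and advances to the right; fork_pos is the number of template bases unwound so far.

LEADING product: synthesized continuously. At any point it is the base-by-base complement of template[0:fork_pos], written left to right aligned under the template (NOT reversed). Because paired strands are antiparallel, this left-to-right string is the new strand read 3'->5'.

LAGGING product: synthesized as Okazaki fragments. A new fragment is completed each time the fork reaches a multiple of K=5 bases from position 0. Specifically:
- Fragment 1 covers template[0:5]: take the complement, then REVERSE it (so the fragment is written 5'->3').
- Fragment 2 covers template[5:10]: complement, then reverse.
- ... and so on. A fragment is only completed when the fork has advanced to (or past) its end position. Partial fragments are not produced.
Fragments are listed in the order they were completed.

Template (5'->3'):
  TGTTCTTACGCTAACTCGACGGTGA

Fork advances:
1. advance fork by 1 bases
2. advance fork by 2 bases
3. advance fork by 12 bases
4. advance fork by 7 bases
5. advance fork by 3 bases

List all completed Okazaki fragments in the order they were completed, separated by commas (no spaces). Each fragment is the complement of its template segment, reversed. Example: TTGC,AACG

Step 1: advance 1 -> fork_pos = 0 + 1 = 1. Next multiple of 5 is 5 (not reached); still 0 fragment(s).
Step 2: advance 2 -> fork_pos = 1 + 2 = 3. Next multiple of 5 is 5 (not reached); still 0 fragment(s).
Step 3: advance 12 -> fork_pos = 3 + 12 = 15. Reached multiple(s) of 5: 5, 10, 15 -> fragments 1-3 completed (3 total).
Step 4: advance 7 -> fork_pos = 15 + 7 = 22. Reached multiple(s) of 5: 20 -> fragment 4 completed (4 total).
Step 5: advance 3 -> fork_pos = 22 + 3 = 25. Reached multiple(s) of 5: 25 -> fragment 5 completed (5 total).
Final fork_pos = 25, so 5 fragment(s) are complete. Build each: template segment -> complement -> reverse.
Fragment 1: template[0:5] = TGTTC -> complement ACAAG -> reversed GAACA
Fragment 2: template[5:10] = TTACG -> complement AATGC -> reversed CGTAA
Fragment 3: template[10:15] = CTAAC -> complement GATTG -> reversed GTTAG
Fragment 4: template[15:20] = TCGAC -> complement AGCTG -> reversed GTCGA
Fragment 5: template[20:25] = GGTGA -> complement CCACT -> reversed TCACC

Answer: GAACA,CGTAA,GTTAG,GTCGA,TCACC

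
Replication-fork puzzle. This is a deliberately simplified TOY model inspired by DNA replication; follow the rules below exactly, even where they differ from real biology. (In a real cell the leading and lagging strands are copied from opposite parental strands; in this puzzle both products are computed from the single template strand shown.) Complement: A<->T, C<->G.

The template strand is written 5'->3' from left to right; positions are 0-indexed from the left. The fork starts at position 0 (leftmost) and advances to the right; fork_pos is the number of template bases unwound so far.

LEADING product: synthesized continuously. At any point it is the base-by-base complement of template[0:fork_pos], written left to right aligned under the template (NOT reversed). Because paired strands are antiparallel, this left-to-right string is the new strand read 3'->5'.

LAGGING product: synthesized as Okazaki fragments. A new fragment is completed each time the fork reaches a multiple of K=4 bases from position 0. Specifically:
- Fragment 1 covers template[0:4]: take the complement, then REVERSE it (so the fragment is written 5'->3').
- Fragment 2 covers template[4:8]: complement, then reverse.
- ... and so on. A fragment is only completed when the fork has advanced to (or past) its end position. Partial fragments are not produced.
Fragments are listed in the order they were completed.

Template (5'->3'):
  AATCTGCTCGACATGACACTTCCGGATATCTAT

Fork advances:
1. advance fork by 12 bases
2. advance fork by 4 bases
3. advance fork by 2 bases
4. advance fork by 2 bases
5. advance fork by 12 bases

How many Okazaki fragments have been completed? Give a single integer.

Answer: 8

Derivation:
Step 1: advance 12 -> fork_pos = 0 + 12 = 12. Reached multiple(s) of 4: 4, 8, 12 -> fragments 1-3 completed (3 total).
Step 2: advance 4 -> fork_pos = 12 + 4 = 16. Reached multiple(s) of 4: 16 -> fragment 4 completed (4 total).
Step 3: advance 2 -> fork_pos = 16 + 2 = 18. Next multiple of 4 is 20 (not reached); still 4 fragment(s).
Step 4: advance 2 -> fork_pos = 18 + 2 = 20. Reached multiple(s) of 4: 20 -> fragment 5 completed (5 total).
Step 5: advance 12 -> fork_pos = 20 + 12 = 32. Reached multiple(s) of 4: 24, 28, 32 -> fragments 6-8 completed (8 total).
Check: final fork_pos = 32; the multiples of 4 that are <= 32 are 4..32 -> 32 // 4 = 8 completed fragment(s).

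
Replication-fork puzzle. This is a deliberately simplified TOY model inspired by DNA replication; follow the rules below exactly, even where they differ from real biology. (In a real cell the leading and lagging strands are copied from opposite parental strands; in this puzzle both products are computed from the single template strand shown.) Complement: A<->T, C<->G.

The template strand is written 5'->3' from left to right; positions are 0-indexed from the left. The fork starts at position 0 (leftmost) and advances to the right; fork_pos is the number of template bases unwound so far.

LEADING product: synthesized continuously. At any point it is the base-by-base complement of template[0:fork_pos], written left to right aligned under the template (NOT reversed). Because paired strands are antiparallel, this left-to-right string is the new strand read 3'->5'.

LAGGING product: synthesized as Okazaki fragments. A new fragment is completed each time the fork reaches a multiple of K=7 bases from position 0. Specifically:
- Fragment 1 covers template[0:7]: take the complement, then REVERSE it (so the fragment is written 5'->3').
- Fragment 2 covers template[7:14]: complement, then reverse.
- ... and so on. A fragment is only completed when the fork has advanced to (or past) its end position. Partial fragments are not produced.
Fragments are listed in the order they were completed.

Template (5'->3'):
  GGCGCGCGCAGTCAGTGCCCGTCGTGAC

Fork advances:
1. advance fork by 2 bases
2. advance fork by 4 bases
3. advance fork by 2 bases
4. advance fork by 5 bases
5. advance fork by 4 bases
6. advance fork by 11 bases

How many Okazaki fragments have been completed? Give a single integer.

Answer: 4

Derivation:
Step 1: advance 2 -> fork_pos = 0 + 2 = 2. Next multiple of 7 is 7 (not reached); still 0 fragment(s).
Step 2: advance 4 -> fork_pos = 2 + 4 = 6. Next multiple of 7 is 7 (not reached); still 0 fragment(s).
Step 3: advance 2 -> fork_pos = 6 + 2 = 8. Reached multiple(s) of 7: 7 -> fragment 1 completed (1 total).
Step 4: advance 5 -> fork_pos = 8 + 5 = 13. Next multiple of 7 is 14 (not reached); still 1 fragment(s).
Step 5: advance 4 -> fork_pos = 13 + 4 = 17. Reached multiple(s) of 7: 14 -> fragment 2 completed (2 total).
Step 6: advance 11 -> fork_pos = 17 + 11 = 28. Reached multiple(s) of 7: 21, 28 -> fragments 3-4 completed (4 total).
Check: final fork_pos = 28; the multiples of 7 that are <= 28 are 7..28 -> 28 // 7 = 4 completed fragment(s).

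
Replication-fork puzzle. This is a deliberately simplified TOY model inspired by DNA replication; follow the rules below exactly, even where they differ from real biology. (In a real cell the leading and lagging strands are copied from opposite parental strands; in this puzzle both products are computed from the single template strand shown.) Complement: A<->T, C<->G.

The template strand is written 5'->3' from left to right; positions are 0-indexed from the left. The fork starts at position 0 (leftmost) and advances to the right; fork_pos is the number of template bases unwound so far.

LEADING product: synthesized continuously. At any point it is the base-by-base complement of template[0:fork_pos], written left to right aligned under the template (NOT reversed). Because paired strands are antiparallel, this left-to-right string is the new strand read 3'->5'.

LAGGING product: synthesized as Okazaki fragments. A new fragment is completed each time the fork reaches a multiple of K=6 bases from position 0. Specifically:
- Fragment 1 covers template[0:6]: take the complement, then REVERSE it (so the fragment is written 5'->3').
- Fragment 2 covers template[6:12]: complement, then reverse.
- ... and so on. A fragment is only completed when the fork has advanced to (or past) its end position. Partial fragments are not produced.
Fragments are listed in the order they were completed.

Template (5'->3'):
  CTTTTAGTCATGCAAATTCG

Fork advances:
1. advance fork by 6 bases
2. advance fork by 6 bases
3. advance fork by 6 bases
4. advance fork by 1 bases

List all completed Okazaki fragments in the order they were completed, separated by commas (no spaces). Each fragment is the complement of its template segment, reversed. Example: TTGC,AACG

Answer: TAAAAG,CATGAC,AATTTG

Derivation:
Step 1: advance 6 -> fork_pos = 0 + 6 = 6. Reached multiple(s) of 6: 6 -> fragment 1 completed (1 total).
Step 2: advance 6 -> fork_pos = 6 + 6 = 12. Reached multiple(s) of 6: 12 -> fragment 2 completed (2 total).
Step 3: advance 6 -> fork_pos = 12 + 6 = 18. Reached multiple(s) of 6: 18 -> fragment 3 completed (3 total).
Step 4: advance 1 -> fork_pos = 18 + 1 = 19. Next multiple of 6 is 24 (not reached); still 3 fragment(s).
Final fork_pos = 19, so 3 fragment(s) are complete. Build each: template segment -> complement -> reverse.
Fragment 1: template[0:6] = CTTTTA -> complement GAAAAT -> reversed TAAAAG
Fragment 2: template[6:12] = GTCATG -> complement CAGTAC -> reversed CATGAC
Fragment 3: template[12:18] = CAAATT -> complement GTTTAA -> reversed AATTTG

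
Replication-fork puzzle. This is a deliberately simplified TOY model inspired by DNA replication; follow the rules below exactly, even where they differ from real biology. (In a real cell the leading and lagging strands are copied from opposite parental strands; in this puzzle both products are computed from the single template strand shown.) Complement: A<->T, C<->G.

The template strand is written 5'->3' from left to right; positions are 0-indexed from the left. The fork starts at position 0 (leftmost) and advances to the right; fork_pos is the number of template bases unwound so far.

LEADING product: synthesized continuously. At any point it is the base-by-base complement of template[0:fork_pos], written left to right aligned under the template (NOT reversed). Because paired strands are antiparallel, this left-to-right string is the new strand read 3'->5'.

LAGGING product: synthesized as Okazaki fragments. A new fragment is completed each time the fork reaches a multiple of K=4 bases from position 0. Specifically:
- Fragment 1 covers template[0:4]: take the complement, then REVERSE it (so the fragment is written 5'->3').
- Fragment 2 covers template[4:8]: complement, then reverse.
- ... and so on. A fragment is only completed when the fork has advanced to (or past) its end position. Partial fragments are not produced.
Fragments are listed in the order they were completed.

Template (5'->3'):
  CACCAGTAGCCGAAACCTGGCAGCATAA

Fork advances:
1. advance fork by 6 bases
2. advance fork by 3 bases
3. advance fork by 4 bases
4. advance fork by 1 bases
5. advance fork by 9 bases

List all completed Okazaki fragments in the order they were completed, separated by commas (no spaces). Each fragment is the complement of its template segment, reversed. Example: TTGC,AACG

Step 1: advance 6 -> fork_pos = 0 + 6 = 6. Reached multiple(s) of 4: 4 -> fragment 1 completed (1 total).
Step 2: advance 3 -> fork_pos = 6 + 3 = 9. Reached multiple(s) of 4: 8 -> fragment 2 completed (2 total).
Step 3: advance 4 -> fork_pos = 9 + 4 = 13. Reached multiple(s) of 4: 12 -> fragment 3 completed (3 total).
Step 4: advance 1 -> fork_pos = 13 + 1 = 14. Next multiple of 4 is 16 (not reached); still 3 fragment(s).
Step 5: advance 9 -> fork_pos = 14 + 9 = 23. Reached multiple(s) of 4: 16, 20 -> fragments 4-5 completed (5 total).
Final fork_pos = 23, so 5 fragment(s) are complete. Build each: template segment -> complement -> reverse.
Fragment 1: template[0:4] = CACC -> complement GTGG -> reversed GGTG
Fragment 2: template[4:8] = AGTA -> complement TCAT -> reversed TACT
Fragment 3: template[8:12] = GCCG -> complement CGGC -> reversed CGGC
Fragment 4: template[12:16] = AAAC -> complement TTTG -> reversed GTTT
Fragment 5: template[16:20] = CTGG -> complement GACC -> reversed CCAG

Answer: GGTG,TACT,CGGC,GTTT,CCAG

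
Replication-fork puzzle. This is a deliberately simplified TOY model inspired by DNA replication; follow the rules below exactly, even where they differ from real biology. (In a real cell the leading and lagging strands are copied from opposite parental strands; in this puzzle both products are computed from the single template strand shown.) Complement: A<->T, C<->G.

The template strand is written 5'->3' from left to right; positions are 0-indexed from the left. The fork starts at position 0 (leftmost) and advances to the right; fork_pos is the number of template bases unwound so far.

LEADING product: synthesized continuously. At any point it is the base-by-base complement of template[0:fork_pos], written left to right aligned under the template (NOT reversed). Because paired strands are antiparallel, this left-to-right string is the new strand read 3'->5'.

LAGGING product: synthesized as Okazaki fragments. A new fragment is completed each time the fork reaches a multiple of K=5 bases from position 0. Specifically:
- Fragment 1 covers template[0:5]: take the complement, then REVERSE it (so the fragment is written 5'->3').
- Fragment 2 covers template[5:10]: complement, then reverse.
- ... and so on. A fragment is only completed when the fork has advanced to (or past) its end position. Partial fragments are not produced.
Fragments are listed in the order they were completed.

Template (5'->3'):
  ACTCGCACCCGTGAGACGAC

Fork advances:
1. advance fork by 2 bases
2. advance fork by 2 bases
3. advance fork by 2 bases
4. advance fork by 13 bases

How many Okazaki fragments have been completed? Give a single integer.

Step 1: advance 2 -> fork_pos = 0 + 2 = 2. Next multiple of 5 is 5 (not reached); still 0 fragment(s).
Step 2: advance 2 -> fork_pos = 2 + 2 = 4. Next multiple of 5 is 5 (not reached); still 0 fragment(s).
Step 3: advance 2 -> fork_pos = 4 + 2 = 6. Reached multiple(s) of 5: 5 -> fragment 1 completed (1 total).
Step 4: advance 13 -> fork_pos = 6 + 13 = 19. Reached multiple(s) of 5: 10, 15 -> fragments 2-3 completed (3 total).
Check: final fork_pos = 19; the multiples of 5 that are <= 19 are 5..15 -> 19 // 5 = 3 completed fragment(s).

Answer: 3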